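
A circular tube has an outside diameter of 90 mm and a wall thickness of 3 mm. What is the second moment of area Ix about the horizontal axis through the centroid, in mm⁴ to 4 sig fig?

Decompose the section into non-overlapping parts with the origin at the bottom-left of its bounding rectangle.
Outer circle: ⌀90, A = 6361.73 mm², y = 45 mm, Ī = 3 220 623 mm⁴.
Bore (subtracted): ⌀84, A = 5541.77 mm², y = 45 mm, Ī = 2 443 920 mm⁴.
By symmetry the centroid is at mid-height, ȳ = 45 mm.
All pieces are centred on the horizontal axis through the centroid, so I = ΣĪ (holes subtracted) = 776 703 mm⁴.

Ix ≈ 7.767 × 10⁵ mm⁴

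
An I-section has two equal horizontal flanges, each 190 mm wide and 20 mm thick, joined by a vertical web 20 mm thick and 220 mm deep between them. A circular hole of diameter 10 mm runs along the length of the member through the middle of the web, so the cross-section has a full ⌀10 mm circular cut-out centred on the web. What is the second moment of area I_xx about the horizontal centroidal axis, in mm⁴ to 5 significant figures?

Treat the section as a set of non-overlapping primitives; coordinates are from the bounding-box lower-left.
Bottom flange: 190 × 20, A = 3 800 mm², y = 10 mm, Ī = 126666.7 mm⁴.
Web: 20 × 220, A = 4 400 mm², y = 130 mm, Ī = 17 746 667 mm⁴.
Top flange: 190 × 20, A = 3 800 mm², y = 250 mm, Ī = 126666.7 mm⁴.
Hole (subtracted): ⌀10, A = 78.53982 mm², y = 130 mm, Ī = 490.8739 mm⁴.
By symmetry the centroid is at mid-height, ȳ = 130 mm.
Transfer each piece to the horizontal centroidal axis using Ī + A·d² with d = y − 130:
  bottom flange: d = -120 mm → contributes +54 846 667 mm⁴
  web: d = 0 mm → contributes +17 746 667 mm⁴
  top flange: d = 120 mm → contributes +54 846 667 mm⁴
  hole: d = 0 mm → contributes −490.8739 mm⁴
Total I = 127 439 509 mm⁴.

I_xx ≈ 1.2744 × 10⁸ mm⁴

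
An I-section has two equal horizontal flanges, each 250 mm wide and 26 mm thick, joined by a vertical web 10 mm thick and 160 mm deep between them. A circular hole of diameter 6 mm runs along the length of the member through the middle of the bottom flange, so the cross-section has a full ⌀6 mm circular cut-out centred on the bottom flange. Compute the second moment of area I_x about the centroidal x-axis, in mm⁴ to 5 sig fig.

Treat the section as a set of non-overlapping primitives; coordinates are from the bounding-box lower-left.
Bottom flange: 250 × 26, A = 6 500 mm², y = 13 mm, Ī = 366166.7 mm⁴.
Web: 10 × 160, A = 1 600 mm², y = 106 mm, Ī = 3 413 333 mm⁴.
Top flange: 250 × 26, A = 6 500 mm², y = 199 mm, Ī = 366166.7 mm⁴.
Hole (subtracted): ⌀6, A = 28.27433 mm², y = 13 mm, Ī = 63.61725 mm⁴.
Centroid: ȳ = ΣA·y / ΣA = 106.1805 mm.
Transfer each piece to the centroidal x-axis using Ī + A·d² with d = y − 106.1805:
  bottom flange: d = -93.18045 mm → contributes +56 803 046 mm⁴
  web: d = -0.1804531 mm → contributes +3 413 385 mm⁴
  top flange: d = 92.81955 mm → contributes +56 366 711 mm⁴
  hole: d = -93.18045 mm → contributes −245558.3 mm⁴
Total I = 116 337 584 mm⁴.

I_x ≈ 1.1634 × 10⁸ mm⁴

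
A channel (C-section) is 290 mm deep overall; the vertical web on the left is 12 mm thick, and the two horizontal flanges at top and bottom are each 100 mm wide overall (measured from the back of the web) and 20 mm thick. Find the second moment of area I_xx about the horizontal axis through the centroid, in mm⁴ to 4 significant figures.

I_xx ≈ 8.866 × 10⁷ mm⁴

Break the section into simple shapes (no overlaps), measuring from the bottom-left corner of the bounding box.
Web: 12 × 290, A = 3 480 mm², y = 145 mm, Ī = 24 389 000 mm⁴.
Top flange (beyond web): 88 × 20, A = 1 760 mm², y = 280 mm, Ī = 58666.7 mm⁴.
Bottom flange (beyond web): 88 × 20, A = 1 760 mm², y = 10 mm, Ī = 58666.7 mm⁴.
By symmetry the centroid is at mid-height, ȳ = 145 mm.
Transfer each piece to the horizontal axis through the centroid using Ī + A·d² with d = y − 145:
  web: d = 0 mm → contributes +24 389 000 mm⁴
  top flange (beyond web): d = 135 mm → contributes +32 134 667 mm⁴
  bottom flange (beyond web): d = -135 mm → contributes +32 134 667 mm⁴
Total I = 88 658 333 mm⁴.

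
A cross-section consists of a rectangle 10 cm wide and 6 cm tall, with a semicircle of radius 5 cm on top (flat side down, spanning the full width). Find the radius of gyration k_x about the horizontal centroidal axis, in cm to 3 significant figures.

Decompose the section into non-overlapping parts with the origin at the bottom-left of its bounding rectangle.
Rectangular body: 10 × 6, A = 60 cm², y = 3 cm, Ī = 180 cm⁴.
Semicircular cap: semicircle r = 5, A = 39.27 cm², y = 8.1221 cm, Ī = 68.598 cm⁴.
Centroid: ȳ = ΣA·y / ΣA = 5.0262 cm.
Transfer each piece to the horizontal centroidal axis using Ī + A·d² with d = y − 5.0262:
  rectangular body: d = -2.0262 cm → contributes +426.33 cm⁴
  semicircular cap: d = 3.0958 cm → contributes +444.97 cm⁴
Total I = 871.31 cm⁴.
Radius of gyration: k = √(I/A) = √(871.31 / 99.27) = 2.9626 cm.

k_x ≈ 2.96 cm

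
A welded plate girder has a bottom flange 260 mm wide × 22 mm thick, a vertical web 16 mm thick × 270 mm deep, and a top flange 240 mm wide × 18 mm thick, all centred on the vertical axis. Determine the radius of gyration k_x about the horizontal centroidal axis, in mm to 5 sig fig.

Break the section into simple shapes (no overlaps), measuring from the bottom-left corner of the bounding box.
Bottom plate: 260 × 22, A = 5 720 mm², y = 11 mm, Ī = 230706.7 mm⁴.
Web plate: 16 × 270, A = 4 320 mm², y = 157 mm, Ī = 26 244 000 mm⁴.
Top plate: 240 × 18, A = 4 320 mm², y = 301 mm, Ī = 116 640 mm⁴.
Centroid: ȳ = ΣA·y / ΣA = 142.1643 mm.
Transfer each piece to the horizontal centroidal axis using Ī + A·d² with d = y − 142.1643:
  bottom plate: d = -131.1643 mm → contributes +98 638 076 mm⁴
  web plate: d = 14.83565 mm → contributes +27 194 818 mm⁴
  top plate: d = 158.8357 mm → contributes +109 104 906 mm⁴
Total I = 234 937 799 mm⁴.
Radius of gyration: k = √(I/A) = √(234 937 799 / 14 360) = 127.9084 mm.

k_x ≈ 127.91 mm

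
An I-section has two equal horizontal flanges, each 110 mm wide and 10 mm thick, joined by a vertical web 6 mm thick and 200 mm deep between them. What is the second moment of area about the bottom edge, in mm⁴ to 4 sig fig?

Break the section into simple shapes (no overlaps), measuring from the bottom-left corner of the bounding box.
Bottom flange: 110 × 10, A = 1 100 mm², y = 5 mm, Ī = 9166.67 mm⁴.
Web: 6 × 200, A = 1 200 mm², y = 110 mm, Ī = 4 000 000 mm⁴.
Top flange: 110 × 10, A = 1 100 mm², y = 215 mm, Ī = 9166.67 mm⁴.
Transfer each piece to the bottom edge using Ī + A·d² with d = y − 0:
  bottom flange: d = 5 mm → contributes +36666.7 mm⁴
  web: d = 110 mm → contributes +18 520 000 mm⁴
  top flange: d = 215 mm → contributes +50 856 667 mm⁴
Total I = 69 413 333 mm⁴.

I_base ≈ 6.941 × 10⁷ mm⁴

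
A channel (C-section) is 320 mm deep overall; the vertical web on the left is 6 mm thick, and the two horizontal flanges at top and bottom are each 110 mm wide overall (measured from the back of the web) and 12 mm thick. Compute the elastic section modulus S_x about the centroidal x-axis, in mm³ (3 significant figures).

Break the section into simple shapes (no overlaps), measuring from the bottom-left corner of the bounding box.
Web: 6 × 320, A = 1 920 mm², y = 160 mm, Ī = 16 384 000 mm⁴.
Top flange (beyond web): 104 × 12, A = 1 248 mm², y = 314 mm, Ī = 14 976 mm⁴.
Bottom flange (beyond web): 104 × 12, A = 1 248 mm², y = 6 mm, Ī = 14 976 mm⁴.
By symmetry the centroid is at mid-height, ȳ = 160 mm.
Transfer each piece to the centroidal x-axis using Ī + A·d² with d = y − 160:
  web: d = 0 mm → contributes +16 384 000 mm⁴
  top flange (beyond web): d = 154 mm → contributes +29 612 544 mm⁴
  bottom flange (beyond web): d = -154 mm → contributes +29 612 544 mm⁴
Total I = 75 609 088 mm⁴.
Extreme fibre distance c = 160 mm; S = I/c = 472 557 mm³.

S_x ≈ 4.73 × 10⁵ mm³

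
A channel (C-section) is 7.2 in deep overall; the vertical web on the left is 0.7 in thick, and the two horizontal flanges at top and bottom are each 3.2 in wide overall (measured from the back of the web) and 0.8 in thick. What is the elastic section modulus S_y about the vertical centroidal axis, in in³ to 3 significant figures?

S_y ≈ 3.73 in³

Split into non-overlapping primitives; take the origin at the lower-left of the bounding box.
Web: 0.7 × 7.2, A = 5.04 in², x = 0.35 in, Ī = 0.2058 in⁴.
Top flange (beyond web): 2.5 × 0.8, A = 2 in², x = 1.95 in, Ī = 1.0417 in⁴.
Bottom flange (beyond web): 2.5 × 0.8, A = 2 in², x = 1.95 in, Ī = 1.0417 in⁴.
Centroid: x̄ = ΣA·x / ΣA = 1.058 in.
Transfer each piece to the vertical centroidal axis using Ī + A·d² with d = x − 1.058:
  web: d = -0.70796 in → contributes +2.7319 in⁴
  top flange (beyond web): d = 0.89204 in → contributes +2.6331 in⁴
  bottom flange (beyond web): d = 0.89204 in → contributes +2.6331 in⁴
Total I = 7.9982 in⁴.
Extreme fibre distance c = 2.142 in; S = I/c = 3.7339 in³.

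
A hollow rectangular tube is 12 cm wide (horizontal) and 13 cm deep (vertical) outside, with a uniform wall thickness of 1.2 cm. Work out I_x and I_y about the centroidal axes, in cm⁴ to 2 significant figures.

Break the section into simple shapes (no overlaps), measuring from the bottom-left corner of the bounding box.
Outer rectangle: 12 × 13, A = 156 cm², y = 6.5 cm, Ī = 2 197 cm⁴.
Inner void (subtracted): 9.6 × 10.6, A = 101.8 cm², y = 6.5 cm, Ī = 952.8 cm⁴.
By symmetry the centroid is at mid-height, ȳ = 6.5 cm.
All pieces are centred on the centroidal x-axis, so I = ΣĪ (holes subtracted) = 1 244 cm⁴.
Repeating about the centroidal y-axis gives I_y = 1 090 cm⁴.

I_x ≈ 1200 cm⁴, I_y ≈ 1100 cm⁴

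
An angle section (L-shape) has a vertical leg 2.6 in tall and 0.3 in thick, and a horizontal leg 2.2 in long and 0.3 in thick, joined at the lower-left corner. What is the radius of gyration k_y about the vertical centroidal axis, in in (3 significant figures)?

Break the section into simple shapes (no overlaps), measuring from the bottom-left corner of the bounding box.
Vertical leg: 0.3 × 2.6, A = 0.78 in², x = 0.15 in, Ī = 0.00585 in⁴.
Horizontal leg (remainder): 1.9 × 0.3, A = 0.57 in², x = 1.25 in, Ī = 0.17148 in⁴.
Centroid: x̄ = ΣA·x / ΣA = 0.61444 in.
Transfer each piece to the vertical centroidal axis using Ī + A·d² with d = x − 0.61444:
  vertical leg: d = -0.46444 in → contributes +0.1741 in⁴
  horizontal leg (remainder): d = 0.63556 in → contributes +0.40172 in⁴
Total I = 0.57582 in⁴.
Radius of gyration: k = √(I/A) = √(0.57582 / 1.35) = 0.65309 in.

k_y ≈ 0.653 in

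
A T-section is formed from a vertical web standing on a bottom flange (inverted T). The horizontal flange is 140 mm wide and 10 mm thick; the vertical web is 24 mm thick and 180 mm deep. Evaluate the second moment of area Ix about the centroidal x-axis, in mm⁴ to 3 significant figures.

Ix ≈ 2.12 × 10⁷ mm⁴

Break the section into simple shapes (no overlaps), measuring from the bottom-left corner of the bounding box.
Flange: 140 × 10, A = 1 400 mm², y = 5 mm, Ī = 11 667 mm⁴.
Web: 24 × 180, A = 4 320 mm², y = 100 mm, Ī = 11 664 000 mm⁴.
Centroid: ȳ = ΣA·y / ΣA = 76.748 mm.
Transfer each piece to the centroidal x-axis using Ī + A·d² with d = y − 76.748:
  flange: d = -71.748 mm → contributes +7 218 603 mm⁴
  web: d = 23.252 mm → contributes +13 999 581 mm⁴
Total I = 21 218 184 mm⁴.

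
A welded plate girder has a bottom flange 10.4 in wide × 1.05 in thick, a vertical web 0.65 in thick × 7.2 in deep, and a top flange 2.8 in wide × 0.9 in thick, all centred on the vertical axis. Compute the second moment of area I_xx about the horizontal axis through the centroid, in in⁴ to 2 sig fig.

Treat the section as a set of non-overlapping primitives; coordinates are from the bounding-box lower-left.
Bottom plate: 10.4 × 1.05, A = 10.92 in², y = 0.525 in, Ī = 1.003 in⁴.
Web plate: 0.65 × 7.2, A = 4.68 in², y = 4.65 in, Ī = 20.22 in⁴.
Top plate: 2.8 × 0.9, A = 2.52 in², y = 8.7 in, Ī = 0.1701 in⁴.
Centroid: ȳ = ΣA·y / ΣA = 2.727 in.
Transfer each piece to the horizontal axis through the centroid using Ī + A·d² with d = y − 2.727:
  bottom plate: d = -2.202 in → contributes +53.97 in⁴
  web plate: d = 1.923 in → contributes +37.52 in⁴
  top plate: d = 5.973 in → contributes +90.07 in⁴
Total I = 181.6 in⁴.

I_xx ≈ 180 in⁴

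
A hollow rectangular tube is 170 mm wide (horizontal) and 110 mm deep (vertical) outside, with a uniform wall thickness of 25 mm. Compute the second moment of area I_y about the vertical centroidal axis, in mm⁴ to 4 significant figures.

I_y ≈ 3.640 × 10⁷ mm⁴

Split into non-overlapping primitives; take the origin at the lower-left of the bounding box.
Outer rectangle: 170 × 110, A = 18 700 mm², x = 85 mm, Ī = 45 035 833 mm⁴.
Inner void (subtracted): 120 × 60, A = 7 200 mm², x = 85 mm, Ī = 8 640 000 mm⁴.
By symmetry the centroid is at mid-width, x̄ = 85 mm.
All pieces are centred on the vertical centroidal axis, so I = ΣĪ (holes subtracted) = 36 395 833 mm⁴.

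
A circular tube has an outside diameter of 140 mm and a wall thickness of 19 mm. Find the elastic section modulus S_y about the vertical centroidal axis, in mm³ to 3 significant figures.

Treat the section as a set of non-overlapping primitives; coordinates are from the bounding-box lower-left.
Outer circle: ⌀140, A = 15 394 mm², x = 70 mm, Ī = 18 857 410 mm⁴.
Bore (subtracted): ⌀102, A = 8171.3 mm², x = 70 mm, Ī = 5 313 376 mm⁴.
By symmetry the centroid is at mid-width, x̄ = 70 mm.
All pieces are centred on the vertical centroidal axis, so I = ΣĪ (holes subtracted) = 13 544 033 mm⁴.
Extreme fibre distance c = 70 mm; S = I/c = 193 486 mm³.

S_y ≈ 1.93 × 10⁵ mm³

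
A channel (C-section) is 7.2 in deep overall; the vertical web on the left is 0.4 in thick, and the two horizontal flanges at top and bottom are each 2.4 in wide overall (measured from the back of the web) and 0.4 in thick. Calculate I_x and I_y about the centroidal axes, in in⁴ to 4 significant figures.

Decompose the section into non-overlapping parts with the origin at the bottom-left of its bounding rectangle.
Web: 0.4 × 7.2, A = 2.88 in², y = 3.6 in, Ī = 12.4416 in⁴.
Top flange (beyond web): 2 × 0.4, A = 0.8 in², y = 7 in, Ī = 0.0106667 in⁴.
Bottom flange (beyond web): 2 × 0.4, A = 0.8 in², y = 0.2 in, Ī = 0.0106667 in⁴.
By symmetry the centroid is at mid-height, ȳ = 3.6 in.
Transfer each piece to the centroidal x-axis using Ī + A·d² with d = y − 3.6:
  web: d = 0 in → contributes +12.4416 in⁴
  top flange (beyond web): d = 3.4 in → contributes +9.25867 in⁴
  bottom flange (beyond web): d = -3.4 in → contributes +9.25867 in⁴
Total I = 30.9589 in⁴.
For the y-axis: x̄ = 0.628571 in.
Repeating about the centroidal y-axis gives I_y = 2.05288 in⁴.

I_x ≈ 30.96 in⁴, I_y ≈ 2.053 in⁴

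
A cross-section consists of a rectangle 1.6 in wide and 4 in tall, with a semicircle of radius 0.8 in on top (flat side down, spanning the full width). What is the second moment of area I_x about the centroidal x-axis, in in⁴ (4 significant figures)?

Treat the section as a set of non-overlapping primitives; coordinates are from the bounding-box lower-left.
Rectangular body: 1.6 × 4, A = 6.4 in², y = 2 in, Ī = 8.53333 in⁴.
Semicircular cap: semicircle r = 0.8, A = 1.00531 in², y = 4.33953 in, Ī = 0.0449565 in⁴.
Centroid: ȳ = ΣA·y / ΣA = 2.3176 in.
Transfer each piece to the centroidal x-axis using Ī + A·d² with d = y − 2.3176:
  rectangular body: d = -0.317604 in → contributes +9.17891 in⁴
  semicircular cap: d = 2.02193 in → contributes +4.15485 in⁴
Total I = 13.3338 in⁴.

I_x ≈ 13.33 in⁴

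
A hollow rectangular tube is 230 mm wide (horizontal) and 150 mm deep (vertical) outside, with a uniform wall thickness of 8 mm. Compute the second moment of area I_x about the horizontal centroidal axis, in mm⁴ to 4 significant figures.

Decompose the section into non-overlapping parts with the origin at the bottom-left of its bounding rectangle.
Outer rectangle: 230 × 150, A = 34 500 mm², y = 75 mm, Ī = 64 687 500 mm⁴.
Inner void (subtracted): 214 × 134, A = 28 676 mm², y = 75 mm, Ī = 42 908 855 mm⁴.
By symmetry the centroid is at mid-height, ȳ = 75 mm.
All pieces are centred on the horizontal centroidal axis, so I = ΣĪ (holes subtracted) = 21 778 645 mm⁴.

I_x ≈ 2.178 × 10⁷ mm⁴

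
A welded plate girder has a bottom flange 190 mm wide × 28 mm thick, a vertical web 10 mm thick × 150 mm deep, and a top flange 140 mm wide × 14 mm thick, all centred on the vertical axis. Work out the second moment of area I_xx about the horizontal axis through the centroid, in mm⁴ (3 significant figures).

I_xx ≈ 4.74 × 10⁷ mm⁴

Decompose the section into non-overlapping parts with the origin at the bottom-left of its bounding rectangle.
Bottom plate: 190 × 28, A = 5 320 mm², y = 14 mm, Ī = 347 573 mm⁴.
Web plate: 10 × 150, A = 1 500 mm², y = 103 mm, Ī = 2 812 500 mm⁴.
Top plate: 140 × 14, A = 1 960 mm², y = 185 mm, Ī = 32 013 mm⁴.
Centroid: ȳ = ΣA·y / ΣA = 67.378 mm.
Transfer each piece to the horizontal axis through the centroid using Ī + A·d² with d = y − 67.378:
  bottom plate: d = -53.378 mm → contributes +15 505 450 mm⁴
  web plate: d = 35.622 mm → contributes +4 715 876 mm⁴
  top plate: d = 117.62 mm → contributes +27 148 425 mm⁴
Total I = 47 369 751 mm⁴.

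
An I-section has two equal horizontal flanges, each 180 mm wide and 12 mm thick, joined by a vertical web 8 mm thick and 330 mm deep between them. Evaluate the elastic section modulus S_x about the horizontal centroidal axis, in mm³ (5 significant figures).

Break the section into simple shapes (no overlaps), measuring from the bottom-left corner of the bounding box.
Bottom flange: 180 × 12, A = 2 160 mm², y = 6 mm, Ī = 25 920 mm⁴.
Web: 8 × 330, A = 2 640 mm², y = 177 mm, Ī = 23 958 000 mm⁴.
Top flange: 180 × 12, A = 2 160 mm², y = 348 mm, Ī = 25 920 mm⁴.
By symmetry the centroid is at mid-height, ȳ = 177 mm.
Transfer each piece to the horizontal centroidal axis using Ī + A·d² with d = y − 177:
  bottom flange: d = -171 mm → contributes +63 186 480 mm⁴
  web: d = 0 mm → contributes +23 958 000 mm⁴
  top flange: d = 171 mm → contributes +63 186 480 mm⁴
Total I = 150 330 960 mm⁴.
Extreme fibre distance c = 177 mm; S = I/c = 849327.5 mm³.

S_x ≈ 8.4933 × 10⁵ mm³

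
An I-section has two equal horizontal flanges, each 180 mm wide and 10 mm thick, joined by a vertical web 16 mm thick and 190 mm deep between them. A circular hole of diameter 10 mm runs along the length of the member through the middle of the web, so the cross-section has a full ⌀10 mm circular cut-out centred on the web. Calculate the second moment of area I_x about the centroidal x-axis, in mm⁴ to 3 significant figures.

I_x ≈ 4.52 × 10⁷ mm⁴

Treat the section as a set of non-overlapping primitives; coordinates are from the bounding-box lower-left.
Bottom flange: 180 × 10, A = 1 800 mm², y = 5 mm, Ī = 15 000 mm⁴.
Web: 16 × 190, A = 3 040 mm², y = 105 mm, Ī = 9 145 333 mm⁴.
Top flange: 180 × 10, A = 1 800 mm², y = 205 mm, Ī = 15 000 mm⁴.
Hole (subtracted): ⌀10, A = 78.54 mm², y = 105 mm, Ī = 490.87 mm⁴.
By symmetry the centroid is at mid-height, ȳ = 105 mm.
Transfer each piece to the centroidal x-axis using Ī + A·d² with d = y − 105:
  bottom flange: d = -100 mm → contributes +18 015 000 mm⁴
  web: d = 0 mm → contributes +9 145 333 mm⁴
  top flange: d = 100 mm → contributes +18 015 000 mm⁴
  hole: d = 0 mm → contributes −490.87 mm⁴
Total I = 45 174 842 mm⁴.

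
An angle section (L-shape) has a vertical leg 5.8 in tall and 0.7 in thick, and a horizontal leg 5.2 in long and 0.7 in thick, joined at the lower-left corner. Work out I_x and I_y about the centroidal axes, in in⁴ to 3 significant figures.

Treat the section as a set of non-overlapping primitives; coordinates are from the bounding-box lower-left.
Vertical leg: 0.7 × 5.8, A = 4.06 in², y = 2.9 in, Ī = 11.382 in⁴.
Horizontal leg (remainder): 4.5 × 0.7, A = 3.15 in², y = 0.35 in, Ī = 0.12863 in⁴.
Centroid: ȳ = ΣA·y / ΣA = 1.7859 in.
Transfer each piece to the centroidal x-axis using Ī + A·d² with d = y − 1.7859:
  vertical leg: d = 1.1141 in → contributes +16.421 in⁴
  horizontal leg (remainder): d = -1.4359 in → contributes +6.6235 in⁴
Total I = 23.044 in⁴.
For the y-axis: x̄ = 1.4859 in.
Repeating about the centroidal y-axis gives I_y = 17.472 in⁴.

I_x ≈ 23.0 in⁴, I_y ≈ 17.5 in⁴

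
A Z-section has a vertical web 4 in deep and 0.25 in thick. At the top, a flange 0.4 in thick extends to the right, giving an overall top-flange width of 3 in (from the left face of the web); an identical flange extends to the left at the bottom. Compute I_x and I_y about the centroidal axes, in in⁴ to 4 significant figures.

I_x ≈ 8.491 in⁴, I_y ≈ 6.342 in⁴

Break the section into simple shapes (no overlaps), measuring from the bottom-left corner of the bounding box.
Web: 0.25 × 4, A = 1 in², y = 2 in, Ī = 1.33333 in⁴.
Top flange (beyond web): 2.75 × 0.4, A = 1.1 in², y = 3.8 in, Ī = 0.0146667 in⁴.
Bottom flange (beyond web): 2.75 × 0.4, A = 1.1 in², y = 0.2 in, Ī = 0.0146667 in⁴.
Centroid: ȳ = ΣA·y / ΣA = 2 in.
Transfer each piece to the centroidal x-axis using Ī + A·d² with d = y − 2:
  web: d = 0 in → contributes +1.33333 in⁴
  top flange (beyond web): d = 1.8 in → contributes +3.57867 in⁴
  bottom flange (beyond web): d = -1.8 in → contributes +3.57867 in⁴
Total I = 8.49067 in⁴.
For the y-axis: x̄ = 2.875 in.
Repeating about the centroidal y-axis gives I_y = 6.34167 in⁴.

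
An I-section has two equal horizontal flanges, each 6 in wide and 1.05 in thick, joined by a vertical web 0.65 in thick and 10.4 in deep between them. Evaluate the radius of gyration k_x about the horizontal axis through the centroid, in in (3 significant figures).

Decompose the section into non-overlapping parts with the origin at the bottom-left of its bounding rectangle.
Bottom flange: 6 × 1.05, A = 6.3 in², y = 0.525 in, Ī = 0.57881 in⁴.
Web: 0.65 × 10.4, A = 6.76 in², y = 6.25 in, Ī = 60.93 in⁴.
Top flange: 6 × 1.05, A = 6.3 in², y = 11.975 in, Ī = 0.57881 in⁴.
By symmetry the centroid is at mid-height, ȳ = 6.25 in.
Transfer each piece to the horizontal axis through the centroid using Ī + A·d² with d = y − 6.25:
  bottom flange: d = -5.725 in → contributes +207.07 in⁴
  web: d = 0 in → contributes +60.93 in⁴
  top flange: d = 5.725 in → contributes +207.07 in⁴
Total I = 475.06 in⁴.
Radius of gyration: k = √(I/A) = √(475.06 / 19.36) = 4.9536 in.

k_x ≈ 4.95 in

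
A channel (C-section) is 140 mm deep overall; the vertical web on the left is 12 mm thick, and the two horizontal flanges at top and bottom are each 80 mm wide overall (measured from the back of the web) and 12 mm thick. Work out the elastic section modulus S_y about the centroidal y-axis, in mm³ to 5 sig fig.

Treat the section as a set of non-overlapping primitives; coordinates are from the bounding-box lower-left.
Web: 12 × 140, A = 1 680 mm², x = 6 mm, Ī = 20 160 mm⁴.
Top flange (beyond web): 68 × 12, A = 816 mm², x = 46 mm, Ī = 314 432 mm⁴.
Bottom flange (beyond web): 68 × 12, A = 816 mm², x = 46 mm, Ī = 314 432 mm⁴.
Centroid: x̄ = ΣA·x / ΣA = 25.71014 mm.
Transfer each piece to the centroidal y-axis using Ī + A·d² with d = x − 25.71014:
  web: d = -19.71014 mm → contributes +672822.9 mm⁴
  top flange (beyond web): d = 20.28986 mm → contributes +650361.4 mm⁴
  bottom flange (beyond web): d = 20.28986 mm → contributes +650361.4 mm⁴
Total I = 1 973 546 mm⁴.
Extreme fibre distance c = 54.28986 mm; S = I/c = 36352.02 mm³.

S_y ≈ 3.6352 × 10⁴ mm³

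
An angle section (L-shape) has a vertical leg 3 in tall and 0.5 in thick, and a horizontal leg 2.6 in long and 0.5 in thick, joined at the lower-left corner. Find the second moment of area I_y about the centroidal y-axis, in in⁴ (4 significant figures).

Decompose the section into non-overlapping parts with the origin at the bottom-left of its bounding rectangle.
Vertical leg: 0.5 × 3, A = 1.5 in², x = 0.25 in, Ī = 0.03125 in⁴.
Horizontal leg (remainder): 2.1 × 0.5, A = 1.05 in², x = 1.55 in, Ī = 0.385875 in⁴.
Centroid: x̄ = ΣA·x / ΣA = 0.785294 in.
Transfer each piece to the centroidal y-axis using Ī + A·d² with d = x − 0.785294:
  vertical leg: d = -0.535294 in → contributes +0.46106 in⁴
  horizontal leg (remainder): d = 0.764706 in → contributes +0.999889 in⁴
Total I = 1.46095 in⁴.

I_y ≈ 1.461 in⁴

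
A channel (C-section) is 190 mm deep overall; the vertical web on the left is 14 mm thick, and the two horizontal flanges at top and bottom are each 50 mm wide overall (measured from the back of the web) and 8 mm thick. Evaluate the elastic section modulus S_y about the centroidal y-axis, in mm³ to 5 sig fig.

S_y ≈ 1.0417 × 10⁴ mm³

Split into non-overlapping primitives; take the origin at the lower-left of the bounding box.
Web: 14 × 190, A = 2 660 mm², x = 7 mm, Ī = 43446.67 mm⁴.
Top flange (beyond web): 36 × 8, A = 288 mm², x = 32 mm, Ī = 31 104 mm⁴.
Bottom flange (beyond web): 36 × 8, A = 288 mm², x = 32 mm, Ī = 31 104 mm⁴.
Centroid: x̄ = ΣA·x / ΣA = 11.44994 mm.
Transfer each piece to the centroidal y-axis using Ī + A·d² with d = x − 11.44994:
  web: d = -4.449938 mm → contributes +96119.85 mm⁴
  top flange (beyond web): d = 20.55006 mm → contributes +152727.9 mm⁴
  bottom flange (beyond web): d = 20.55006 mm → contributes +152727.9 mm⁴
Total I = 401575.6 mm⁴.
Extreme fibre distance c = 38.55006 mm; S = I/c = 10416.99 mm³.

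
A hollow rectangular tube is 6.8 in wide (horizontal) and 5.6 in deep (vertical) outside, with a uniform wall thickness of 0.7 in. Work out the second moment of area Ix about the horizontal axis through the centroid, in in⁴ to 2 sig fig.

Ix ≈ 66 in⁴

Treat the section as a set of non-overlapping primitives; coordinates are from the bounding-box lower-left.
Outer rectangle: 6.8 × 5.6, A = 38.08 in², y = 2.8 in, Ī = 99.52 in⁴.
Inner void (subtracted): 5.4 × 4.2, A = 22.68 in², y = 2.8 in, Ī = 33.34 in⁴.
By symmetry the centroid is at mid-height, ȳ = 2.8 in.
All pieces are centred on the horizontal axis through the centroid, so I = ΣĪ (holes subtracted) = 66.18 in⁴.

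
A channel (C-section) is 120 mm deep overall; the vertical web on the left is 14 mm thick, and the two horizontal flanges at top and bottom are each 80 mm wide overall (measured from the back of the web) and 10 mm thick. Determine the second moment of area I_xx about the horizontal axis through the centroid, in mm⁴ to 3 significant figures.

Split into non-overlapping primitives; take the origin at the lower-left of the bounding box.
Web: 14 × 120, A = 1 680 mm², y = 60 mm, Ī = 2 016 000 mm⁴.
Top flange (beyond web): 66 × 10, A = 660 mm², y = 115 mm, Ī = 5 500 mm⁴.
Bottom flange (beyond web): 66 × 10, A = 660 mm², y = 5 mm, Ī = 5 500 mm⁴.
By symmetry the centroid is at mid-height, ȳ = 60 mm.
Transfer each piece to the horizontal axis through the centroid using Ī + A·d² with d = y − 60:
  web: d = 0 mm → contributes +2 016 000 mm⁴
  top flange (beyond web): d = 55 mm → contributes +2 002 000 mm⁴
  bottom flange (beyond web): d = -55 mm → contributes +2 002 000 mm⁴
Total I = 6 020 000 mm⁴.

I_xx ≈ 6.02 × 10⁶ mm⁴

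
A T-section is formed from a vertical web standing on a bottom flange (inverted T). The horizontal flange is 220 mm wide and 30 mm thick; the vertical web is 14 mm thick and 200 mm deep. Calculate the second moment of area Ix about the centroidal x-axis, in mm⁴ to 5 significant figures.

Ix ≈ 3.5828 × 10⁷ mm⁴

Treat the section as a set of non-overlapping primitives; coordinates are from the bounding-box lower-left.
Flange: 220 × 30, A = 6 600 mm², y = 15 mm, Ī = 495 000 mm⁴.
Web: 14 × 200, A = 2 800 mm², y = 130 mm, Ī = 9 333 333 mm⁴.
Centroid: ȳ = ΣA·y / ΣA = 49.25532 mm.
Transfer each piece to the centroidal x-axis using Ī + A·d² with d = y − 49.25532:
  flange: d = -34.25532 mm → contributes +8 239 617 mm⁴
  web: d = 80.74468 mm → contributes +27 588 503 mm⁴
Total I = 35 828 121 mm⁴.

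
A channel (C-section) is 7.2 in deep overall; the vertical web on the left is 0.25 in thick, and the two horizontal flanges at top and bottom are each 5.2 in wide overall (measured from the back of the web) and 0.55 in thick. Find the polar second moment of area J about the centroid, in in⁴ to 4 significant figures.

J ≈ 88.38 in⁴

Treat the section as a set of non-overlapping primitives; coordinates are from the bounding-box lower-left.
Web: 0.25 × 7.2, A = 1.8 in², y = 3.6 in, Ī = 7.776 in⁴.
Top flange (beyond web): 4.95 × 0.55, A = 2.7225 in², y = 6.925 in, Ī = 0.0686297 in⁴.
Bottom flange (beyond web): 4.95 × 0.55, A = 2.7225 in², y = 0.275 in, Ī = 0.0686297 in⁴.
By symmetry the centroid is at mid-height, ȳ = 3.6 in.
Transfer each piece to the centroidal x-axis using Ī + A·d² with d = y − 3.6:
  web: d = 0 in → contributes +7.776 in⁴
  top flange (beyond web): d = 3.325 in → contributes +30.1676 in⁴
  bottom flange (beyond web): d = -3.325 in → contributes +30.1676 in⁴
Total I = 68.1111 in⁴.
For the y-axis: x̄ = 2.07904 in.
Repeating about the centroidal y-axis gives I_y = 20.2723 in⁴.
Polar second moment: J = I_x + I_y = 88.3834 in⁴.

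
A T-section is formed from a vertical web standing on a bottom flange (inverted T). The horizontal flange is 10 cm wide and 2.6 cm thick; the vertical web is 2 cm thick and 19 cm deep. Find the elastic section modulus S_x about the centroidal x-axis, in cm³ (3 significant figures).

Decompose the section into non-overlapping parts with the origin at the bottom-left of its bounding rectangle.
Flange: 10 × 2.6, A = 26 cm², y = 1.3 cm, Ī = 14.647 cm⁴.
Web: 2 × 19, A = 38 cm², y = 12.1 cm, Ī = 1143.2 cm⁴.
Centroid: ȳ = ΣA·y / ΣA = 7.7125 cm.
Transfer each piece to the centroidal x-axis using Ī + A·d² with d = y − 7.7125:
  flange: d = -6.4125 cm → contributes +1083.8 cm⁴
  web: d = 4.3875 cm → contributes +1874.7 cm⁴
Total I = 2958.4 cm⁴.
Extreme fibre distance c = 13.888 cm; S = I/c = 213.03 cm³.

S_x ≈ 213 cm³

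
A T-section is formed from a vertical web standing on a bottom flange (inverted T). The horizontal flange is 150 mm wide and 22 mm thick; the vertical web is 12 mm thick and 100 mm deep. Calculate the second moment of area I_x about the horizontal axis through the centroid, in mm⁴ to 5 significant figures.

Treat the section as a set of non-overlapping primitives; coordinates are from the bounding-box lower-left.
Flange: 150 × 22, A = 3 300 mm², y = 11 mm, Ī = 133 100 mm⁴.
Web: 12 × 100, A = 1 200 mm², y = 72 mm, Ī = 1 000 000 mm⁴.
Centroid: ȳ = ΣA·y / ΣA = 27.26667 mm.
Transfer each piece to the horizontal axis through the centroid using Ī + A·d² with d = y − 27.26667:
  flange: d = -16.26667 mm → contributes +1 006 295 mm⁴
  web: d = 44.73333 mm → contributes +3 401 285 mm⁴
Total I = 4 407 580 mm⁴.

I_x ≈ 4.4076 × 10⁶ mm⁴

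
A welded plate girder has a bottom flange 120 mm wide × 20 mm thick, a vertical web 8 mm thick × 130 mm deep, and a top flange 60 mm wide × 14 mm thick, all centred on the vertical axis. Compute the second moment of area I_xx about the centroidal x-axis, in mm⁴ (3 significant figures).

I_xx ≈ 1.61 × 10⁷ mm⁴

Split into non-overlapping primitives; take the origin at the lower-left of the bounding box.
Bottom plate: 120 × 20, A = 2 400 mm², y = 10 mm, Ī = 80 000 mm⁴.
Web plate: 8 × 130, A = 1 040 mm², y = 85 mm, Ī = 1 464 667 mm⁴.
Top plate: 60 × 14, A = 840 mm², y = 157 mm, Ī = 13 720 mm⁴.
Centroid: ȳ = ΣA·y / ΣA = 57.075 mm.
Transfer each piece to the centroidal x-axis using Ī + A·d² with d = y − 57.075:
  bottom plate: d = -47.075 mm → contributes +5 398 481 mm⁴
  web plate: d = 27.925 mm → contributes +2 275 678 mm⁴
  top plate: d = 99.925 mm → contributes +8 401 164 mm⁴
Total I = 16 075 323 mm⁴.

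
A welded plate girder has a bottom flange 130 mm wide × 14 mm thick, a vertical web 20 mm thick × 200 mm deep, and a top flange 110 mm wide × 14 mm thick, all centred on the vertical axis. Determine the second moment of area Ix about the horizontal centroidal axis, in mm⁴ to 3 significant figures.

Ix ≈ 5.17 × 10⁷ mm⁴

Split into non-overlapping primitives; take the origin at the lower-left of the bounding box.
Bottom plate: 130 × 14, A = 1 820 mm², y = 7 mm, Ī = 29 727 mm⁴.
Web plate: 20 × 200, A = 4 000 mm², y = 114 mm, Ī = 13 333 333 mm⁴.
Top plate: 110 × 14, A = 1 540 mm², y = 221 mm, Ī = 25 153 mm⁴.
Centroid: ȳ = ΣA·y / ΣA = 109.93 mm.
Transfer each piece to the horizontal centroidal axis using Ī + A·d² with d = y − 109.93:
  bottom plate: d = -102.93 mm → contributes +19 311 627 mm⁴
  web plate: d = 4.0707 mm → contributes +13 399 614 mm⁴
  top plate: d = 111.07 mm → contributes +19 023 656 mm⁴
Total I = 51 734 897 mm⁴.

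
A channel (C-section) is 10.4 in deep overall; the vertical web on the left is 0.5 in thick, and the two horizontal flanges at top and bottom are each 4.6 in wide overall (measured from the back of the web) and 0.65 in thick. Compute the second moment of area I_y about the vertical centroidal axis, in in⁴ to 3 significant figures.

I_y ≈ 21.5 in⁴

Split into non-overlapping primitives; take the origin at the lower-left of the bounding box.
Web: 0.5 × 10.4, A = 5.2 in², x = 0.25 in, Ī = 0.10833 in⁴.
Top flange (beyond web): 4.1 × 0.65, A = 2.665 in², x = 2.55 in, Ī = 3.7332 in⁴.
Bottom flange (beyond web): 4.1 × 0.65, A = 2.665 in², x = 2.55 in, Ī = 3.7332 in⁴.
Centroid: x̄ = ΣA·x / ΣA = 1.4142 in.
Transfer each piece to the vertical centroidal axis using Ī + A·d² with d = x − 1.4142:
  web: d = -1.1642 in → contributes +7.1562 in⁴
  top flange (beyond web): d = 1.1358 in → contributes +7.1712 in⁴
  bottom flange (beyond web): d = 1.1358 in → contributes +7.1712 in⁴
Total I = 21.499 in⁴.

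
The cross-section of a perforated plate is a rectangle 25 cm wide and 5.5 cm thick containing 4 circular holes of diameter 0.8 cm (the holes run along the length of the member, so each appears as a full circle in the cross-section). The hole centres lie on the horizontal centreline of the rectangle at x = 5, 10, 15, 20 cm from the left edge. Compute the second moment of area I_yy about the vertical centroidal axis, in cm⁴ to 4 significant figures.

Decompose the section into non-overlapping parts with the origin at the bottom-left of its bounding rectangle.
Plate: 25 × 5.5, A = 137.5 cm², x = 12.5 cm, Ī = 7161.46 cm⁴.
Hole 1 (subtracted): ⌀0.8, A = 0.502655 cm², x = 5 cm, Ī = 0.0201062 cm⁴.
Hole 2 (subtracted): ⌀0.8, A = 0.502655 cm², x = 10 cm, Ī = 0.0201062 cm⁴.
Hole 3 (subtracted): ⌀0.8, A = 0.502655 cm², x = 15 cm, Ī = 0.0201062 cm⁴.
Hole 4 (subtracted): ⌀0.8, A = 0.502655 cm², x = 20 cm, Ī = 0.0201062 cm⁴.
By symmetry the centroid is at mid-width, x̄ = 12.5 cm.
Transfer each piece to the vertical centroidal axis using Ī + A·d² with d = x − 12.5:
  plate: d = 0 cm → contributes +7161.46 cm⁴
  hole 1: d = -7.5 cm → contributes −28.2944 cm⁴
  hole 2: d = -2.5 cm → contributes −3.1617 cm⁴
  hole 3: d = 2.5 cm → contributes −3.1617 cm⁴
  hole 4: d = 7.5 cm → contributes −28.2944 cm⁴
Total I = 7098.55 cm⁴.

I_yy ≈ 7099 cm⁴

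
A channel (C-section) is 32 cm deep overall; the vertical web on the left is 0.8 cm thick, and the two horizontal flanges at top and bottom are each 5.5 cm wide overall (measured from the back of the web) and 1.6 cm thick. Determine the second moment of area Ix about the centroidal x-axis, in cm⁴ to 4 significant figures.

Treat the section as a set of non-overlapping primitives; coordinates are from the bounding-box lower-left.
Web: 0.8 × 32, A = 25.6 cm², y = 16 cm, Ī = 2184.53 cm⁴.
Top flange (beyond web): 4.7 × 1.6, A = 7.52 cm², y = 31.2 cm, Ī = 1.60427 cm⁴.
Bottom flange (beyond web): 4.7 × 1.6, A = 7.52 cm², y = 0.8 cm, Ī = 1.60427 cm⁴.
By symmetry the centroid is at mid-height, ȳ = 16 cm.
Transfer each piece to the centroidal x-axis using Ī + A·d² with d = y − 16:
  web: d = 0 cm → contributes +2184.53 cm⁴
  top flange (beyond web): d = 15.2 cm → contributes +1739.03 cm⁴
  bottom flange (beyond web): d = -15.2 cm → contributes +1739.03 cm⁴
Total I = 5662.58 cm⁴.

Ix ≈ 5663 cm⁴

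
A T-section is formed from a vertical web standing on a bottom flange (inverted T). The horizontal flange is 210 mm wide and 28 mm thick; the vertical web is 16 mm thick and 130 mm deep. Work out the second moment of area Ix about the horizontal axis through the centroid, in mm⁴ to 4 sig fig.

Split into non-overlapping primitives; take the origin at the lower-left of the bounding box.
Flange: 210 × 28, A = 5 880 mm², y = 14 mm, Ī = 384 160 mm⁴.
Web: 16 × 130, A = 2 080 mm², y = 93 mm, Ī = 2 929 333 mm⁴.
Centroid: ȳ = ΣA·y / ΣA = 34.6432 mm.
Transfer each piece to the horizontal axis through the centroid using Ī + A·d² with d = y − 34.6432:
  flange: d = -20.6432 mm → contributes +2 889 877 mm⁴
  web: d = 58.3568 mm → contributes +10 012 803 mm⁴
Total I = 12 902 680 mm⁴.

Ix ≈ 1.290 × 10⁷ mm⁴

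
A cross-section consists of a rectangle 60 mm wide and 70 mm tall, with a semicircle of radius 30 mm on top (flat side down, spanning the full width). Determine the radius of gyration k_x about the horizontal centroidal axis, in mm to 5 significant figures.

Break the section into simple shapes (no overlaps), measuring from the bottom-left corner of the bounding box.
Rectangular body: 60 × 70, A = 4 200 mm², y = 35 mm, Ī = 1 715 000 mm⁴.
Semicircular cap: semicircle r = 30, A = 1413.717 mm², y = 82.7324 mm, Ī = 88903.14 mm⁴.
Centroid: ȳ = ΣA·y / ΣA = 47.02057 mm.
Transfer each piece to the horizontal centroidal axis using Ī + A·d² with d = y − 47.02057:
  rectangular body: d = -12.02057 mm → contributes +2 321 875 mm⁴
  semicircular cap: d = 35.71182 mm → contributes +1 891 865 mm⁴
Total I = 4 213 740 mm⁴.
Radius of gyration: k = √(I/A) = √(4 213 740 / 5613.717) = 27.39735 mm.

k_x ≈ 27.397 mm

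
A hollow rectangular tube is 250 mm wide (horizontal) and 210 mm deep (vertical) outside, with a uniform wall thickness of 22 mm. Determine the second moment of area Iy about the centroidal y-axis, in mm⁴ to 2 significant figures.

Iy ≈ 1.5 × 10⁸ mm⁴

Decompose the section into non-overlapping parts with the origin at the bottom-left of its bounding rectangle.
Outer rectangle: 250 × 210, A = 52 500 mm², x = 125 mm, Ī = 273 437 500 mm⁴.
Inner void (subtracted): 206 × 166, A = 34 196 mm², x = 125 mm, Ī = 120 928 455 mm⁴.
By symmetry the centroid is at mid-width, x̄ = 125 mm.
All pieces are centred on the centroidal y-axis, so I = ΣĪ (holes subtracted) = 152 509 045 mm⁴.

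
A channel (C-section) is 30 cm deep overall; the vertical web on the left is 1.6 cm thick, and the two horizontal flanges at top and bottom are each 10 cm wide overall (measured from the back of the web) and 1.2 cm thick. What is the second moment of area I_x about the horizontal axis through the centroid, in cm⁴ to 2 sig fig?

Treat the section as a set of non-overlapping primitives; coordinates are from the bounding-box lower-left.
Web: 1.6 × 30, A = 48 cm², y = 15 cm, Ī = 3 600 cm⁴.
Top flange (beyond web): 8.4 × 1.2, A = 10.08 cm², y = 29.4 cm, Ī = 1.21 cm⁴.
Bottom flange (beyond web): 8.4 × 1.2, A = 10.08 cm², y = 0.6 cm, Ī = 1.21 cm⁴.
By symmetry the centroid is at mid-height, ȳ = 15 cm.
Transfer each piece to the horizontal axis through the centroid using Ī + A·d² with d = y − 15:
  web: d = 0 cm → contributes +3 600 cm⁴
  top flange (beyond web): d = 14.4 cm → contributes +2 091 cm⁴
  bottom flange (beyond web): d = -14.4 cm → contributes +2 091 cm⁴
Total I = 7 783 cm⁴.

I_x ≈ 7800 cm⁴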